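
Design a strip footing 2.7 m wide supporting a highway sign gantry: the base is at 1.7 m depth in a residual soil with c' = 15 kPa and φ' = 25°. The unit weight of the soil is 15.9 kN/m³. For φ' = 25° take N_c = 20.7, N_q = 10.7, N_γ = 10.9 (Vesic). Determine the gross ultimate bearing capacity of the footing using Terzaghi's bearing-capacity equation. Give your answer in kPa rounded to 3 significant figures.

q_ult ≈ 834 kPa

Effective surcharge at the founding depth q = γ·D_f = 15.9 × 1.7 = 27.03 kPa.
q_ult = c·N_c + q·N_q + 0.5·γ·B·N_γ
     = 15 × 20.7 + 27.03 × 10.7 + 0.5 × 15.9 × 2.7 × 10.9
     = 310.5 + 289.22 + 233.97 = 833.69 kPa.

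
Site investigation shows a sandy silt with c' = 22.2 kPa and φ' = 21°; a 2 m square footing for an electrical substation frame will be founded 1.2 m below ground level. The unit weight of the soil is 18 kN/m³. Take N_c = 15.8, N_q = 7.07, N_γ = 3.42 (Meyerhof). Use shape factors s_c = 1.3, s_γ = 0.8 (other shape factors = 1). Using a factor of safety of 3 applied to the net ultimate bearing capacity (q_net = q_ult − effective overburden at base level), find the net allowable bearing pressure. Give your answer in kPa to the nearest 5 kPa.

Effective surcharge at the founding depth q = γ·D_f = 18 × 1.2 = 21.6 kPa.
q_ult = c·N_c·s_c + q·N_q + 0.5·γ·B·N_γ·s_γ
     = 22.2 × 15.8 × 1.3 + 21.6 × 7.07 + 0.5 × 18 × 2 × 3.42 × 0.8
     = 455.99 + 152.71 + 49.248 = 657.95 kPa.
Net ultimate: q_net = 657.95 − 21.6 = 636.35 kPa.
q_all(net) = 636.35 / 3 = 212.12 kPa.

q_all(net) ≈ 210 kPa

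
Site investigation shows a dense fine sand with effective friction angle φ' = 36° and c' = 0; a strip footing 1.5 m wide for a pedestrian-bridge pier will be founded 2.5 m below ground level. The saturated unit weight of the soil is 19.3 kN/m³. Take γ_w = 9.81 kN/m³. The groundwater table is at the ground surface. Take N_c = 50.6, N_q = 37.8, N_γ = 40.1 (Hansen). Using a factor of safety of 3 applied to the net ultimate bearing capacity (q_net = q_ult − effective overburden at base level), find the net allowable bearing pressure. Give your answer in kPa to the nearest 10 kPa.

γ' = 19.3 − 9.81 = 9.49 kN/m³ (submerged throughout). q = 9.49 × 2.5 = 23.725 kPa; the same γ' applies in the ½γBN_γ term.
q·N_q = 23.725 × 37.8 = 896.8 kPa
0.5·γ·B·N_γ = 0.5 × 9.49 × 1.5 × 40.1 = 285.41 kPa
q_ult = 896.8 + 285.41 = 1182.2 kPa.
Net ultimate: q_net = 1182.2 − 23.725 = 1158.5 kPa.
q_all(net) = 1158.5 / 3 = 386.16 kPa.

q_all(net) ≈ 390 kPa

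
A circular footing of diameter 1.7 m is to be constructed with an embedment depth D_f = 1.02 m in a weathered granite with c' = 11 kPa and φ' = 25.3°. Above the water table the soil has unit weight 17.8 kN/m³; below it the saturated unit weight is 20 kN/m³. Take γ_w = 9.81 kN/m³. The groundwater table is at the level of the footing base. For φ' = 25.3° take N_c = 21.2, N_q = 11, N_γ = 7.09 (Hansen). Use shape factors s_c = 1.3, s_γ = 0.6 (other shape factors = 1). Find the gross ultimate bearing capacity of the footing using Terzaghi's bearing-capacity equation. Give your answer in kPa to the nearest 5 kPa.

Overburden at base level: q = 17.8 × 1.02 = 18.156 kPa.
Below the base the soil is submerged, so the ½γBN_γ term uses γ' = 20 − 9.81 = 10.19 kN/m³.
Cohesion term c·N_c·s_c = 11 × 21.2 × 1.3 = 303.16 kPa; surcharge term q·N_q = 18.156 × 11 = 199.72 kPa; self-weight term 0.5·γ·B·N_γ·s_γ = 0.5 × 10.19 × 1.7 × 7.09 × 0.6 = 36.846 kPa.
q_ult = 303.16 + 199.72 + 36.846 = 539.72 kPa.

q_ult ≈ 540 kPa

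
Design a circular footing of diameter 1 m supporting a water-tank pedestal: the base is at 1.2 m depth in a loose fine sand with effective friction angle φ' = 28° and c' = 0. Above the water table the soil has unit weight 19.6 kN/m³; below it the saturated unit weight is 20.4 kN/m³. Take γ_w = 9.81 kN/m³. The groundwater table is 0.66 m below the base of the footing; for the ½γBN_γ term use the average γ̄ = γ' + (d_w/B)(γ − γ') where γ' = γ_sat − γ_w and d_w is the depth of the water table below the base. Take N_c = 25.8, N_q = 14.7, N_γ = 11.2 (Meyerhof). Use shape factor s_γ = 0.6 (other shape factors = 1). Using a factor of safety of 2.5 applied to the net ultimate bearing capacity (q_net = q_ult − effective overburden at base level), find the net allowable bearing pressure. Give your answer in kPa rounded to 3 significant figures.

q = γ·D_f = 19.6 × 1.2 = 23.52 kPa.
γ' = 10.59 kN/m³; averaging over the depth B below the base, γ̄ = γ' + (d_w/B)(γ − γ') = 16.537 kN/m³.
q·N_q = 23.52 × 14.7 = 345.74 kPa
0.5·γ·B·N_γ·s_γ = 0.5 × 16.537 × 1 × 11.2 × 0.6 = 55.563 kPa
q_ult = 345.74 + 55.563 = 401.31 kPa.
Net ultimate: q_net = 401.31 − 23.52 = 377.79 kPa.
q_all(net) = 377.79 / 2.5 = 151.11 kPa.

q_all(net) ≈ 151 kPa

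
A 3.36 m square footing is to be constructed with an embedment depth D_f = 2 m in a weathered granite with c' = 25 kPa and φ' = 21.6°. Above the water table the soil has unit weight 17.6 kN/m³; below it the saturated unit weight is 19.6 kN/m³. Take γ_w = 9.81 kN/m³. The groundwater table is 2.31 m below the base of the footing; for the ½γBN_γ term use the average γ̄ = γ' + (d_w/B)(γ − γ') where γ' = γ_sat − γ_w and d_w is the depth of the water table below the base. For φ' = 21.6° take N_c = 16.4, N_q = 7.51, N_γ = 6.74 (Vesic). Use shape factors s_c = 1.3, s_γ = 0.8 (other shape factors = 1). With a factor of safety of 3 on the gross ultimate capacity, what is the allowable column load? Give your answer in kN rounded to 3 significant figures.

P_all ≈ 3520 kN

q = γ·D_f = 17.6 × 2 = 35.2 kPa.
γ' = 9.79 kN/m³; averaging over the depth B below the base, γ̄ = γ' + (d_w/B)(γ − γ') = 15.159 kN/m³.
c·N_c·s_c = 25 × 16.4 × 1.3 = 533 kPa
q·N_q = 35.2 × 7.51 = 264.35 kPa
0.5·γ·B·N_γ·s_γ = 0.5 × 15.159 × 3.36 × 6.74 × 0.8 = 137.32 kPa
q_ult = 533 + 264.35 + 137.32 = 934.67 kPa.
Gross allowable pressure q_all = 934.67 / 3 = 311.56 kPa.
Footing area = 11.2896 m², so allowable column load = 311.56 × 11.2896 = 3517.4 kN.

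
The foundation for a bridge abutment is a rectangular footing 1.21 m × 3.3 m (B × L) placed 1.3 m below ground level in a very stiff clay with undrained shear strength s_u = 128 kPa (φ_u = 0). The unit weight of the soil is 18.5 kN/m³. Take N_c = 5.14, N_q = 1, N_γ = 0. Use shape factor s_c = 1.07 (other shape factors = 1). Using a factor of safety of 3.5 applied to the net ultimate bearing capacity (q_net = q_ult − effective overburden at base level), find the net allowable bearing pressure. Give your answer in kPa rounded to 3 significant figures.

q_all(net) ≈ 201 kPa

Effective surcharge at the founding depth q = γ·D_f = 18.5 × 1.3 = 24.05 kPa.
q_ult = c·N_c·s_c + q·N_q
     = 128 × 5.14 × 1.07 + 24.05 × 1
     = 703.97 + 24.05 = 728.02 kPa.
Net ultimate: q_net = 728.02 − 24.05 = 703.97 kPa.
q_all(net) = 703.97 / 3.5 = 201.14 kPa.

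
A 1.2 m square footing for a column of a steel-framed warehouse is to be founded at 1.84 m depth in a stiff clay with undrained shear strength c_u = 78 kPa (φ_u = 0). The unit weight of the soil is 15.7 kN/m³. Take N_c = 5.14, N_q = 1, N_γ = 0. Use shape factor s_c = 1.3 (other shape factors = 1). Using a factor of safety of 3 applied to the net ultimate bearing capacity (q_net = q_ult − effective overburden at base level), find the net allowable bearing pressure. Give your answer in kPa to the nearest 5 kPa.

q_all(net) ≈ 175 kPa

Effective surcharge at the founding depth q = γ·D_f = 15.7 × 1.84 = 28.888 kPa.
q_ult = c·N_c·s_c + q·N_q
     = 78 × 5.14 × 1.3 + 28.888 × 1
     = 521.2 + 28.888 = 550.08 kPa.
Net ultimate: q_net = 550.08 − 28.888 = 521.2 kPa.
q_all(net) = 521.2 / 3 = 173.73 kPa.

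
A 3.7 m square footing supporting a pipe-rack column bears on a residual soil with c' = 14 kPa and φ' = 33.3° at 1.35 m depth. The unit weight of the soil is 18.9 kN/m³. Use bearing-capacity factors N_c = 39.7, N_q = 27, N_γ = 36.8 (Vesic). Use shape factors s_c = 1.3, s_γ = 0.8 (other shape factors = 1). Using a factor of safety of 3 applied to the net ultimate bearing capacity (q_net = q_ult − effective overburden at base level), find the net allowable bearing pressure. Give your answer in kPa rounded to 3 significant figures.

Overburden at base level: q = 18.9 × 1.35 = 25.515 kPa.
Cohesion term c·N_c·s_c = 14 × 39.7 × 1.3 = 722.54 kPa; surcharge term q·N_q = 25.515 × 27 = 688.9 kPa; self-weight term 0.5·γ·B·N_γ·s_γ = 0.5 × 18.9 × 3.7 × 36.8 × 0.8 = 1029.4 kPa.
q_ult = 722.54 + 688.9 + 1029.4 = 2440.8 kPa.
Net ultimate: q_net = 2440.8 − 25.515 = 2415.3 kPa.
q_all(net) = 2415.3 / 3 = 805.1 kPa.

q_all(net) ≈ 805 kPa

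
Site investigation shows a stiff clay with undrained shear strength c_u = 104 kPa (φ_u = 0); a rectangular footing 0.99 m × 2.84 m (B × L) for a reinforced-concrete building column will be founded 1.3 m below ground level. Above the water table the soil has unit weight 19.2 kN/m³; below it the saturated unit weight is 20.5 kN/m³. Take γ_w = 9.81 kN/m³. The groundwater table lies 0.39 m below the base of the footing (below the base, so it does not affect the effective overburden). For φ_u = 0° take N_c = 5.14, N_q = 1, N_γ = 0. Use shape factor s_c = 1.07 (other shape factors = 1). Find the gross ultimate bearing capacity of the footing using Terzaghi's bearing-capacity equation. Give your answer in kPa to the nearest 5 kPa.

q_ult ≈ 595 kPa

Effective surcharge at the founding depth q = γ·D_f = 19.2 × 1.3 = 24.96 kPa.
q_ult = c·N_c·s_c + q·N_q
     = 104 × 5.14 × 1.07 + 24.96 × 1
     = 571.98 + 24.96 = 596.94 kPa.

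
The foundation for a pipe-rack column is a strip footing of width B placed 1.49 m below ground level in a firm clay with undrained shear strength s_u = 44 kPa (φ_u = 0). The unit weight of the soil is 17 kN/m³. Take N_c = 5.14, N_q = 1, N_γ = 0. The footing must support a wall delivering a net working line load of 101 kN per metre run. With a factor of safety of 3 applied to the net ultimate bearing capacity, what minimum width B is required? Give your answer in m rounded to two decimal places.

Overburden at base level: q = 17 × 1.49 = 25.33 kPa.
Cohesion term c·N_c = 44 × 5.14 = 226.16 kPa; surcharge term q·N_q = 25.33 × 1 = 25.33 kPa.
q_ult = 226.16 + 25.33 = 251.49 kPa.
For φ = 0 the ½γBN_γ term vanishes, so q_ult is independent of B. q_net = 251.49 − 25.33 = 226.16 kPa; q_all(net) = 226.16/3 = 75.387 kPa.
Required width B = w / q_all(net) = 101 / 75.387 = 1.34 m.

B = 1.34 m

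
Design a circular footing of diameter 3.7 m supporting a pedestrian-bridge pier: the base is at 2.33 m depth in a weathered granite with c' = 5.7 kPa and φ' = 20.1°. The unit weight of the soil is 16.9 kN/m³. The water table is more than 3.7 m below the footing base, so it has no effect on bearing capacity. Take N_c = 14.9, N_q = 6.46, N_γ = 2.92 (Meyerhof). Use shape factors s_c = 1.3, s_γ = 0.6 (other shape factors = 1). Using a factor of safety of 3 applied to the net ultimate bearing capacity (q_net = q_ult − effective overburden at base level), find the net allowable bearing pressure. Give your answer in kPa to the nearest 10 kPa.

q_all(net) ≈ 130 kPa

q = γ·D_f = 16.9 × 2.33 = 39.377 kPa.
c·N_c·s_c = 5.7 × 14.9 × 1.3 = 110.41 kPa
q·N_q = 39.377 × 6.46 = 254.38 kPa
0.5·γ·B·N_γ·s_γ = 0.5 × 16.9 × 3.7 × 2.92 × 0.6 = 54.776 kPa
q_ult = 110.41 + 254.38 + 54.776 = 419.56 kPa.
Net ultimate: q_net = 419.56 − 39.377 = 380.18 kPa.
q_all(net) = 380.18 / 3 = 126.73 kPa.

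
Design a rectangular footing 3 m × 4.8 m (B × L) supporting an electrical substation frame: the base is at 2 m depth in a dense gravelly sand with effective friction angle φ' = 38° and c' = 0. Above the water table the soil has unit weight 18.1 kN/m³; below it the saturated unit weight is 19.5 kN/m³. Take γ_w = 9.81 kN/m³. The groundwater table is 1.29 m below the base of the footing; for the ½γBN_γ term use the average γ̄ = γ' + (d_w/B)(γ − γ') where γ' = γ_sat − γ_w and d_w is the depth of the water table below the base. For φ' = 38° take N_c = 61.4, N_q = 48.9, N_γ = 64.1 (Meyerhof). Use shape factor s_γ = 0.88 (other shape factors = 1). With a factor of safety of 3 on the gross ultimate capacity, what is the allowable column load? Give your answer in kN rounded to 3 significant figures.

P_all ≈ 13900 kN

Overburden at base level: q = 18.1 × 2 = 36.2 kPa.
The water table is 1.29 m below the base (< B = 3 m), so the ½γBN_γ term uses γ̄ = γ' + (d_w/B)(γ − γ') = 9.69 + (1.29/3)(18.1 − 9.69) = 13.306 kN/m³.
Surcharge term q·N_q = 36.2 × 48.9 = 1770.2 kPa; self-weight term 0.5·γ·B·N_γ·s_γ = 0.5 × 13.306 × 3 × 64.1 × 0.88 = 1125.9 kPa.
q_ult = 1770.2 + 1125.9 = 2896.1 kPa.
Gross allowable pressure q_all = 2896.1 / 3 = 965.35 kPa.
Footing area = 14.4 m², so allowable column load = 965.35 × 14.4 = 13901 kN.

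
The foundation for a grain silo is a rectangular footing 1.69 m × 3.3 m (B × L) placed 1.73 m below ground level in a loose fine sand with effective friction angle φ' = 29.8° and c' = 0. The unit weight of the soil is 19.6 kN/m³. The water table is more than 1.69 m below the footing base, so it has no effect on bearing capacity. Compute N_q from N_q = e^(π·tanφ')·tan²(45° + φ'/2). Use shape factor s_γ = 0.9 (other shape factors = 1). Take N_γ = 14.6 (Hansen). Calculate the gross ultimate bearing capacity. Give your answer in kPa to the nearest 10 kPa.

tan29.8° = 0.5727, so N_q = e^(π×0.5727)·tan²(59.9°) = 6.045 × 2.976 = 17.99.
Overburden at base level: q = 19.6 × 1.73 = 33.908 kPa.
Surcharge term q·N_q = 33.908 × 17.989 = 609.97 kPa; self-weight term 0.5·γ·B·N_γ·s_γ = 0.5 × 19.6 × 1.69 × 14.6 × 0.9 = 217.62 kPa.
q_ult = 609.97 + 217.62 = 827.6 kPa.

q_ult ≈ 830 kPa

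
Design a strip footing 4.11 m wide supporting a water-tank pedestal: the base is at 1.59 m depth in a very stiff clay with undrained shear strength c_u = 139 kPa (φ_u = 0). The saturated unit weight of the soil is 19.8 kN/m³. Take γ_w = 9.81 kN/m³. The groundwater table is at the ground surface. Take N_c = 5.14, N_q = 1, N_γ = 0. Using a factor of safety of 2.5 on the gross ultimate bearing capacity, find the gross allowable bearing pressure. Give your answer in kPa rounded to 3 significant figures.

Water table at ground surface, so effective unit weight γ' = 19.8 − 9.81 = 9.99 kN/m³ is used throughout; overburden q = 9.99 × 1.59 = 15.884 kPa.
Cohesion term c·N_c = 139 × 5.14 = 714.46 kPa; surcharge term q·N_q = 15.884 × 1 = 15.884 kPa.
q_ult = 714.46 + 15.884 = 730.34 kPa.
q_all = 730.34 / 2.5 = 292.14 kPa.

q_all ≈ 292 kPa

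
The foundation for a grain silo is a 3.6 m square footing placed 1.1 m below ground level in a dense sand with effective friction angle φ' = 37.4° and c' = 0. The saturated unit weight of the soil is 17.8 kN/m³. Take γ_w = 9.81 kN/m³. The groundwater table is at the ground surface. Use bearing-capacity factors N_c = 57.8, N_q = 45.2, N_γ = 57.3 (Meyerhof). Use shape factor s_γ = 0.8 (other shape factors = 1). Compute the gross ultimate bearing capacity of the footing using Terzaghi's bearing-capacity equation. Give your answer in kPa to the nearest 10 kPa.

Water table at ground surface, so effective unit weight γ' = 17.8 − 9.81 = 7.99 kN/m³ is used throughout; overburden q = 7.99 × 1.1 = 8.789 kPa; the same γ' applies in the ½γBN_γ term.
Surcharge term q·N_q = 8.789 × 45.2 = 397.26 kPa; self-weight term 0.5·γ·B·N_γ·s_γ = 0.5 × 7.99 × 3.6 × 57.3 × 0.8 = 659.27 kPa.
q_ult = 397.26 + 659.27 = 1056.5 kPa.

q_ult ≈ 1060 kPa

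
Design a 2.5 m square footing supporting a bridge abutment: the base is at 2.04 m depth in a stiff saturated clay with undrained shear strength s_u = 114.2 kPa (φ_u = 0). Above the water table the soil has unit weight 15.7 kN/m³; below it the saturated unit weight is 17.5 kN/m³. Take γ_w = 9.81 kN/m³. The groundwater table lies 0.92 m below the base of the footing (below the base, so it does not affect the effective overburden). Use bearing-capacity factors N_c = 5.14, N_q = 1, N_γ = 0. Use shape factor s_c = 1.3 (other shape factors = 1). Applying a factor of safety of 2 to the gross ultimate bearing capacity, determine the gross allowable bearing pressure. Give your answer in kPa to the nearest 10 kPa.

Effective surcharge at the founding depth q = γ·D_f = 15.7 × 2.04 = 32.028 kPa.
q_ult = c·N_c·s_c + q·N_q
     = 114.2 × 5.14 × 1.3 + 32.028 × 1
     = 763.08 + 32.028 = 795.11 kPa.
q_all = q_ult / FS = 795.11 / 2 = 397.56 kPa.

q_all ≈ 400 kPa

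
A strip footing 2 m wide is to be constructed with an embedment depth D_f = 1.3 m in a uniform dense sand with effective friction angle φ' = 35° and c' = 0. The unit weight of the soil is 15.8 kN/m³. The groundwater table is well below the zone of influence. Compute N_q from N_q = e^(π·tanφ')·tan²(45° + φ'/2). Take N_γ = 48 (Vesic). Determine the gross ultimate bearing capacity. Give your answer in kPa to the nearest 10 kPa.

tan35° = 0.7002, so N_q = e^(π×0.7002)·tan²(62.5°) = 9.023 × 3.69 = 33.3.
q = γ·D_f = 15.8 × 1.3 = 20.54 kPa.
q·N_q = 20.54 × 33.296 = 683.9 kPa
0.5·γ·B·N_γ = 0.5 × 15.8 × 2 × 48 = 758.4 kPa
q_ult = 683.9 + 758.4 = 1442.3 kPa.

q_ult ≈ 1440 kPa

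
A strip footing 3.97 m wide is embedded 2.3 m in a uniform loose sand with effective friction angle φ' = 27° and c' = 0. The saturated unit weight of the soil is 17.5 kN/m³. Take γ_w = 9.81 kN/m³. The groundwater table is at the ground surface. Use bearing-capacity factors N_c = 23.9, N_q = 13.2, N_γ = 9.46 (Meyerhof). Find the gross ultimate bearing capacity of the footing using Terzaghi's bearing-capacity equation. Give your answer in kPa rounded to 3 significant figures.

q_ult ≈ 378 kPa

Water table at ground surface, so effective unit weight γ' = 17.5 − 9.81 = 7.69 kN/m³ is used throughout; overburden q = 7.69 × 2.3 = 17.687 kPa; the same γ' applies in the ½γBN_γ term.
Surcharge term q·N_q = 17.687 × 13.2 = 233.47 kPa; self-weight term 0.5·γ·B·N_γ = 0.5 × 7.69 × 3.97 × 9.46 = 144.4 kPa.
q_ult = 233.47 + 144.4 = 377.87 kPa.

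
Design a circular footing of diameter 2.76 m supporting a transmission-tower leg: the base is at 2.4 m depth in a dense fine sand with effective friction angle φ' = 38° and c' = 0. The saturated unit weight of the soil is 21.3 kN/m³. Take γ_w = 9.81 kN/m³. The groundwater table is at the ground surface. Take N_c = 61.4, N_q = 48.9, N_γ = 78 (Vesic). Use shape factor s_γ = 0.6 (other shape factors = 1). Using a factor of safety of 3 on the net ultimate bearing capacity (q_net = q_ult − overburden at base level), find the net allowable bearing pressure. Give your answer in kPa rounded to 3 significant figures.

γ' = 21.3 − 9.81 = 11.49 kN/m³ (submerged throughout). q = 11.49 × 2.4 = 27.576 kPa; the same γ' applies in the ½γBN_γ term.
q·N_q = 27.576 × 48.9 = 1348.5 kPa
0.5·γ·B·N_γ·s_γ = 0.5 × 11.49 × 2.76 × 78 × 0.6 = 742.07 kPa
q_ult = 1348.5 + 742.07 = 2090.5 kPa.
q_net = 2090.5 − 27.576 = 2063 kPa.
q_all(net) = 2063 / 3 = 687.65 kPa.

q_all(net) ≈ 688 kPa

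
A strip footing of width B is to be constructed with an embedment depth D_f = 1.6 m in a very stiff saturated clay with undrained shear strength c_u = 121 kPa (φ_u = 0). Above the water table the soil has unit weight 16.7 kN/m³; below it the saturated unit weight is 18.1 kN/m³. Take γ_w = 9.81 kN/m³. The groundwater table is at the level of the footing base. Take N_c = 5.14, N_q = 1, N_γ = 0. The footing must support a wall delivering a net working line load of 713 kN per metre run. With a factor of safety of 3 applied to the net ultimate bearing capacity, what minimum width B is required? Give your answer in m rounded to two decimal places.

q = γ·D_f = 16.7 × 1.6 = 26.72 kPa.
c·N_c = 121 × 5.14 = 621.94 kPa
q·N_q = 26.72 × 1 = 26.72 kPa
q_ult = 621.94 + 26.72 = 648.66 kPa.
For φ = 0 the ½γBN_γ term vanishes, so q_ult is independent of B. q_net = 648.66 − 26.72 = 621.94 kPa; q_all(net) = 621.94/3 = 207.31 kPa.
Required width B = w / q_all(net) = 713 / 207.31 = 3.439 m.

B = 3.44 m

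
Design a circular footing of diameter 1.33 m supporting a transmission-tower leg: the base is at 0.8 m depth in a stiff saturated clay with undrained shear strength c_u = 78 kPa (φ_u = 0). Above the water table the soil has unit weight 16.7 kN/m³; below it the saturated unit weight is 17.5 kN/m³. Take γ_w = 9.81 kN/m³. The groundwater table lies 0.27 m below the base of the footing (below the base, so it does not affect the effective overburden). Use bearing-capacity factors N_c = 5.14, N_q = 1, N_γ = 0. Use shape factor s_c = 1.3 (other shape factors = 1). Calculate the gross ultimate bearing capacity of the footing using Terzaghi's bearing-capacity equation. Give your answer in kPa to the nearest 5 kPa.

q = γ·D_f = 16.7 × 0.8 = 13.36 kPa.
c·N_c·s_c = 78 × 5.14 × 1.3 = 521.2 kPa
q·N_q = 13.36 × 1 = 13.36 kPa
q_ult = 521.2 + 13.36 = 534.56 kPa.

q_ult ≈ 535 kPa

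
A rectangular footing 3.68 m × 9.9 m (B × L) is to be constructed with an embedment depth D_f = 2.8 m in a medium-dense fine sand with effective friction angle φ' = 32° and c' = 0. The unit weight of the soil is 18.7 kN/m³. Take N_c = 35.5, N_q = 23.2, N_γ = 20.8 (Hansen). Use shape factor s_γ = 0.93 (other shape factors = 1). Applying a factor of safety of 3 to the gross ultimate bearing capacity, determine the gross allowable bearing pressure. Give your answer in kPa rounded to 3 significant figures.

q = γ·D_f = 18.7 × 2.8 = 52.36 kPa.
q·N_q = 52.36 × 23.2 = 1214.8 kPa
0.5·γ·B·N_γ·s_γ = 0.5 × 18.7 × 3.68 × 20.8 × 0.93 = 665.59 kPa
q_ult = 1214.8 + 665.59 = 1880.3 kPa.
q_all = q_ult / FS = 1880.3 / 3 = 626.78 kPa.

q_all ≈ 627 kPa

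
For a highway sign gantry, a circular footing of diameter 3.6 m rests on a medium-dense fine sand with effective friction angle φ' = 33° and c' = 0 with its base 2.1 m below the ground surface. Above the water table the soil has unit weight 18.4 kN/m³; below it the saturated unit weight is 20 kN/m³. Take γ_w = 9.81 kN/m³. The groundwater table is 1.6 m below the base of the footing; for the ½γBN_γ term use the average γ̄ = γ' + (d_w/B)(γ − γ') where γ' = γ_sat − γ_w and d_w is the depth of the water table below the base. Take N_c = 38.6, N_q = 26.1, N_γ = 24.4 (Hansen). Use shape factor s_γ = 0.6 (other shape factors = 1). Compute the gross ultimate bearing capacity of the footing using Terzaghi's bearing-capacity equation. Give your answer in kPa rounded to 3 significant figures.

q_ult ≈ 1370 kPa

Overburden at base level: q = 18.4 × 2.1 = 38.64 kPa.
The water table is 1.6 m below the base (< B = 3.6 m), so the ½γBN_γ term uses γ̄ = γ' + (d_w/B)(γ − γ') = 10.19 + (1.6/3.6)(18.4 − 10.19) = 13.839 kN/m³.
Surcharge term q·N_q = 38.64 × 26.1 = 1008.5 kPa; self-weight term 0.5·γ·B·N_γ·s_γ = 0.5 × 13.839 × 3.6 × 24.4 × 0.6 = 364.68 kPa.
q_ult = 1008.5 + 364.68 = 1373.2 kPa.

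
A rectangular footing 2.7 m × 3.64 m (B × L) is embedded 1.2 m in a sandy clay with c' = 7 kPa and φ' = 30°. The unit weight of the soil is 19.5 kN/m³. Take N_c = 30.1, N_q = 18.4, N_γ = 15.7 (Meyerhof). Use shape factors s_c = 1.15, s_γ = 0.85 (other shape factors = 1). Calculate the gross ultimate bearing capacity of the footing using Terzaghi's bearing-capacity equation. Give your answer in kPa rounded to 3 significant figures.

q_ult ≈ 1020 kPa

q = γ·D_f = 19.5 × 1.2 = 23.4 kPa.
c·N_c·s_c = 7 × 30.1 × 1.15 = 242.31 kPa
q·N_q = 23.4 × 18.4 = 430.56 kPa
0.5·γ·B·N_γ·s_γ = 0.5 × 19.5 × 2.7 × 15.7 × 0.85 = 351.31 kPa
q_ult = 242.31 + 430.56 + 351.31 = 1024.2 kPa.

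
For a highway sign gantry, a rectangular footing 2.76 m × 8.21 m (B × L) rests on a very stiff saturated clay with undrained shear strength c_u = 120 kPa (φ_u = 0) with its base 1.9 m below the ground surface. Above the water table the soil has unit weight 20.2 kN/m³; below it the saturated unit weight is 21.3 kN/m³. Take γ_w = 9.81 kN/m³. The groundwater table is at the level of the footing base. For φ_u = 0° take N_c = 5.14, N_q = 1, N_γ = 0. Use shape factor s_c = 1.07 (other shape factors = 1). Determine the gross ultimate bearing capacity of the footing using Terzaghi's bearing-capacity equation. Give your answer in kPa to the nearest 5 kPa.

q_ult ≈ 700 kPa

Effective surcharge at the founding depth q = γ·D_f = 20.2 × 1.9 = 38.38 kPa.
q_ult = c·N_c·s_c + q·N_q
     = 120 × 5.14 × 1.07 + 38.38 × 1
     = 659.98 + 38.38 = 698.36 kPa.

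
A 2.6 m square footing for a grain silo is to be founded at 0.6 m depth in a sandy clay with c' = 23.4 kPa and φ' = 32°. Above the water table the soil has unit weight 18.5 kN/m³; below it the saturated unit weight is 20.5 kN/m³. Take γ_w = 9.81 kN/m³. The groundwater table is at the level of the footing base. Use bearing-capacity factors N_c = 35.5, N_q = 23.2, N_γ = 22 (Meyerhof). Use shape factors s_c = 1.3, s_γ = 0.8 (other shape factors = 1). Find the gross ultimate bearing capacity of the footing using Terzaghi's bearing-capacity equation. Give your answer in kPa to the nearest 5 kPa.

q_ult ≈ 1580 kPa

q = γ·D_f = 18.5 × 0.6 = 11.1 kPa.
For the ½γBN_γ term take γ' = 20.5 − 9.81 = 10.69 kN/m³ (soil below base is submerged).
c·N_c·s_c = 23.4 × 35.5 × 1.3 = 1079.9 kPa
q·N_q = 11.1 × 23.2 = 257.52 kPa
0.5·γ·B·N_γ·s_γ = 0.5 × 10.69 × 2.6 × 22 × 0.8 = 244.59 kPa
q_ult = 1079.9 + 257.52 + 244.59 = 1582 kPa.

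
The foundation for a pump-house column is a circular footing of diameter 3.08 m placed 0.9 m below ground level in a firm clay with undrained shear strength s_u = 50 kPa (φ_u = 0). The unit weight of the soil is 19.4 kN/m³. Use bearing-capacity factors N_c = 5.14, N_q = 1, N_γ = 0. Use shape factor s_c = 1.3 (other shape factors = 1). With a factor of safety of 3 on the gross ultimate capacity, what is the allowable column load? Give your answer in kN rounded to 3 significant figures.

q = γ·D_f = 19.4 × 0.9 = 17.46 kPa.
c·N_c·s_c = 50 × 5.14 × 1.3 = 334.1 kPa
q·N_q = 17.46 × 1 = 17.46 kPa
q_ult = 334.1 + 17.46 = 351.56 kPa.
Gross allowable pressure q_all = 351.56 / 3 = 117.19 kPa.
Footing area = 7.4506 m², so allowable column load = 117.19 × 7.4506 = 873.11 kN.

P_all ≈ 873 kN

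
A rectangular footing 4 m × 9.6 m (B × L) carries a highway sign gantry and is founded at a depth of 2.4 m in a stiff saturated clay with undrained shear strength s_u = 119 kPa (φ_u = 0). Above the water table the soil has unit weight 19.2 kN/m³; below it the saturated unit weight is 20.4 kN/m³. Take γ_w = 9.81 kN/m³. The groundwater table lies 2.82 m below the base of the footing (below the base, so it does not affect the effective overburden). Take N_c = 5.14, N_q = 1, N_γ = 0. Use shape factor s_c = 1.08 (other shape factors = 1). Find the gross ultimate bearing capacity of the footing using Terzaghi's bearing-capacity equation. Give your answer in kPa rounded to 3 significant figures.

Effective surcharge at the founding depth q = γ·D_f = 19.2 × 2.4 = 46.08 kPa.
q_ult = c·N_c·s_c + q·N_q
     = 119 × 5.14 × 1.08 + 46.08 × 1
     = 660.59 + 46.08 = 706.67 kPa.

q_ult ≈ 707 kPa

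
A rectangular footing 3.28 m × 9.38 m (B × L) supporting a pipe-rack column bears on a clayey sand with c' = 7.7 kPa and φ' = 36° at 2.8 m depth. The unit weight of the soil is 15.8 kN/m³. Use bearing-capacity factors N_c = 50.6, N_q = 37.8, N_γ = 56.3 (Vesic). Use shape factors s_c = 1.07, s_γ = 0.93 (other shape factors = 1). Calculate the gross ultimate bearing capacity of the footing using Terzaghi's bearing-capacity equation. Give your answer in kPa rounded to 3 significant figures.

q_ult ≈ 3450 kPa

Effective surcharge at the founding depth q = γ·D_f = 15.8 × 2.8 = 44.24 kPa.
q_ult = c·N_c·s_c + q·N_q + 0.5·γ·B·N_γ·s_γ
     = 7.7 × 50.6 × 1.07 + 44.24 × 37.8 + 0.5 × 15.8 × 3.28 × 56.3 × 0.93
     = 416.89 + 1672.3 + 1356.7 = 3445.9 kPa.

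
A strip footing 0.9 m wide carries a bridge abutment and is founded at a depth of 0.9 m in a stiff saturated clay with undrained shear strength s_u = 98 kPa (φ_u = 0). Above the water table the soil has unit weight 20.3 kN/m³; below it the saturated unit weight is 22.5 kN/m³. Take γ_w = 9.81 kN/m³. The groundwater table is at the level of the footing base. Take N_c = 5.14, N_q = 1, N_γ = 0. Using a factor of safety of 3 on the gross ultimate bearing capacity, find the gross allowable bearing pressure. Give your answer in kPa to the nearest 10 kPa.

Effective surcharge at the founding depth q = γ·D_f = 20.3 × 0.9 = 18.27 kPa.
q_ult = c·N_c + q·N_q
     = 98 × 5.14 + 18.27 × 1
     = 503.72 + 18.27 = 521.99 kPa.
q_all = 521.99 / 3 = 174 kPa.

q_all ≈ 170 kPa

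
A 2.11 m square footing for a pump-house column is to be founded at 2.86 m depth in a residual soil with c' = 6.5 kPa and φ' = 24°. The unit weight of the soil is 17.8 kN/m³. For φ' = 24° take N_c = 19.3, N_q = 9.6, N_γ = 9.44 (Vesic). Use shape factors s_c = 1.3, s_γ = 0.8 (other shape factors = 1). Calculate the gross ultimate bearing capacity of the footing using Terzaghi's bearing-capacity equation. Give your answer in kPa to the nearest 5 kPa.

q_ult ≈ 795 kPa

Overburden at base level: q = 17.8 × 2.86 = 50.908 kPa.
Cohesion term c·N_c·s_c = 6.5 × 19.3 × 1.3 = 163.09 kPa; surcharge term q·N_q = 50.908 × 9.6 = 488.72 kPa; self-weight term 0.5·γ·B·N_γ·s_γ = 0.5 × 17.8 × 2.11 × 9.44 × 0.8 = 141.82 kPa.
q_ult = 163.09 + 488.72 + 141.82 = 793.62 kPa.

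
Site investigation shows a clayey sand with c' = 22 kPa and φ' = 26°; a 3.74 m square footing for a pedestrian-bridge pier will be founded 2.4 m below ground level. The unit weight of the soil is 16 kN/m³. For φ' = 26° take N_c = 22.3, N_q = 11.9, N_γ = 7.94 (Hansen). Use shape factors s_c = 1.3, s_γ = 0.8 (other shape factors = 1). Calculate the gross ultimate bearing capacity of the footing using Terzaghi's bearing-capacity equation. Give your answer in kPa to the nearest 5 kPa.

q_ult ≈ 1285 kPa

q = γ·D_f = 16 × 2.4 = 38.4 kPa.
c·N_c·s_c = 22 × 22.3 × 1.3 = 637.78 kPa
q·N_q = 38.4 × 11.9 = 456.96 kPa
0.5·γ·B·N_γ·s_γ = 0.5 × 16 × 3.74 × 7.94 × 0.8 = 190.05 kPa
q_ult = 637.78 + 456.96 + 190.05 = 1284.8 kPa.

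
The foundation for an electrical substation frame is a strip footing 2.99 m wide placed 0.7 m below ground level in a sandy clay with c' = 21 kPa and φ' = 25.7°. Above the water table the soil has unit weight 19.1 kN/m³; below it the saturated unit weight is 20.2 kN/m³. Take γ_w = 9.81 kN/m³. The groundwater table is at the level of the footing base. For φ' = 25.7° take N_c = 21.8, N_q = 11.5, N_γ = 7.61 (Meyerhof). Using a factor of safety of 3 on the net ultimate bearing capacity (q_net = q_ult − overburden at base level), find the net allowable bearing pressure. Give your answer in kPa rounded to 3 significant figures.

q = γ·D_f = 19.1 × 0.7 = 13.37 kPa.
For the ½γBN_γ term take γ' = 20.2 − 9.81 = 10.39 kN/m³ (soil below base is submerged).
c·N_c = 21 × 21.8 = 457.8 kPa
q·N_q = 13.37 × 11.5 = 153.76 kPa
0.5·γ·B·N_γ = 0.5 × 10.39 × 2.99 × 7.61 = 118.21 kPa
q_ult = 457.8 + 153.76 + 118.21 = 729.76 kPa.
q_net = 729.76 − 13.37 = 716.39 kPa.
q_all(net) = 716.39 / 3 = 238.8 kPa.

q_all(net) ≈ 239 kPa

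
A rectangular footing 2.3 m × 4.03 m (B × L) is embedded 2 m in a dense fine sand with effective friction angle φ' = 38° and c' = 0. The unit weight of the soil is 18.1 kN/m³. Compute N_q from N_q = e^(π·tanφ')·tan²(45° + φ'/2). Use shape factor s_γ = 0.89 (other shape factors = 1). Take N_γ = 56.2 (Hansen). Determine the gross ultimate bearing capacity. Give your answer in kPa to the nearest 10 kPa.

q_ult ≈ 2810 kPa

tan38° = 0.7813, so N_q = e^(π×0.7813)·tan²(64°) = 11.64 × 4.204 = 48.93.
Effective surcharge at the founding depth q = γ·D_f = 18.1 × 2 = 36.2 kPa.
q_ult = q·N_q + 0.5·γ·B·N_γ·s_γ
     = 36.2 × 48.933 + 0.5 × 18.1 × 2.3 × 56.2 × 0.89
     = 1771.4 + 1041.1 = 2812.5 kPa.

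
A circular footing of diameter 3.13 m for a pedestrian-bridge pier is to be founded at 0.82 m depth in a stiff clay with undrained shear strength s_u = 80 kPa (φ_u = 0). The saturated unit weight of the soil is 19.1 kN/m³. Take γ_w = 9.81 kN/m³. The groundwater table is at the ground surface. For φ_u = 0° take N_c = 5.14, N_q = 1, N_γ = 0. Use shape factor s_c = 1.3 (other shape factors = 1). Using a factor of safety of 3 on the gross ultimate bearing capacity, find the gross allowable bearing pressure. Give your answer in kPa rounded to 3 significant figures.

γ' = 19.1 − 9.81 = 9.29 kN/m³ (submerged throughout). q = 9.29 × 0.82 = 7.6178 kPa.
c·N_c·s_c = 80 × 5.14 × 1.3 = 534.56 kPa
q·N_q = 7.6178 × 1 = 7.6178 kPa
q_ult = 534.56 + 7.6178 = 542.18 kPa.
q_all = 542.18 / 3 = 180.73 kPa.

q_all ≈ 181 kPa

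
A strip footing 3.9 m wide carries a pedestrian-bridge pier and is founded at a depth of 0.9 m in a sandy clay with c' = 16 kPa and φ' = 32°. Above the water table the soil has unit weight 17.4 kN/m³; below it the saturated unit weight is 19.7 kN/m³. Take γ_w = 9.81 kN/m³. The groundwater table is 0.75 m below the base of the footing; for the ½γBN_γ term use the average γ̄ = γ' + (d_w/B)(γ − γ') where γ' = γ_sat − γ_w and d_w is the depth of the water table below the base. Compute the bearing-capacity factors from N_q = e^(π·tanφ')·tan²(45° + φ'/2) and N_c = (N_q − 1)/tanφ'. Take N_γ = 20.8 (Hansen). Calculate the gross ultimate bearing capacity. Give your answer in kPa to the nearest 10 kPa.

q_ult ≈ 1390 kPa

tan32° = 0.6249, so N_q = e^(π×0.6249)·tan²(61°) = 7.121 × 3.255 = 23.18.
N_c = (23.18 − 1)/tan32° = 35.49.
Overburden at base level: q = 17.4 × 0.9 = 15.66 kPa.
The water table is 0.75 m below the base (< B = 3.9 m), so the ½γBN_γ term uses γ̄ = γ' + (d_w/B)(γ − γ') = 9.89 + (0.75/3.9)(17.4 − 9.89) = 11.334 kN/m³.
Cohesion term c·N_c = 16 × 35.49 = 567.84 kPa; surcharge term q·N_q = 15.66 × 23.177 = 362.95 kPa; self-weight term 0.5·γ·B·N_γ = 0.5 × 11.334 × 3.9 × 20.8 = 459.72 kPa.
q_ult = 567.84 + 362.95 + 459.72 = 1390.5 kPa.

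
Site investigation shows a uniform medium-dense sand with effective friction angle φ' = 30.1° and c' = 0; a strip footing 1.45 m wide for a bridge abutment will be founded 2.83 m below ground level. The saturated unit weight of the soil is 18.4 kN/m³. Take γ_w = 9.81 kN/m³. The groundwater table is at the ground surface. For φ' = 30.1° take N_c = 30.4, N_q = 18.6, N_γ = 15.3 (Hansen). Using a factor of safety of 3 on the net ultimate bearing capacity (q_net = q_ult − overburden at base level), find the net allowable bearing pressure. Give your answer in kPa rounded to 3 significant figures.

γ' = 18.4 − 9.81 = 8.59 kN/m³ (submerged throughout). q = 8.59 × 2.83 = 24.31 kPa; the same γ' applies in the ½γBN_γ term.
q·N_q = 24.31 × 18.6 = 452.16 kPa
0.5·γ·B·N_γ = 0.5 × 8.59 × 1.45 × 15.3 = 95.285 kPa
q_ult = 452.16 + 95.285 = 547.44 kPa.
q_net = 547.44 − 24.31 = 523.14 kPa.
q_all(net) = 523.14 / 3 = 174.38 kPa.

q_all(net) ≈ 174 kPa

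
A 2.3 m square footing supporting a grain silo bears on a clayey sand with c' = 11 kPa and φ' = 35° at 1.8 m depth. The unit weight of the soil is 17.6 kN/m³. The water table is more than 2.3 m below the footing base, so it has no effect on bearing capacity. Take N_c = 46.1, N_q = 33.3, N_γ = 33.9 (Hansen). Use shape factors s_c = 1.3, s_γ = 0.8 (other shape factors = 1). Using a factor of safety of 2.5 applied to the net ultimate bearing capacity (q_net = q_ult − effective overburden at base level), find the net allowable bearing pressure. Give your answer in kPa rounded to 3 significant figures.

q = γ·D_f = 17.6 × 1.8 = 31.68 kPa.
c·N_c·s_c = 11 × 46.1 × 1.3 = 659.23 kPa
q·N_q = 31.68 × 33.3 = 1054.9 kPa
0.5·γ·B·N_γ·s_γ = 0.5 × 17.6 × 2.3 × 33.9 × 0.8 = 548.91 kPa
q_ult = 659.23 + 1054.9 + 548.91 = 2263.1 kPa.
Net ultimate: q_net = 2263.1 − 31.68 = 2231.4 kPa.
q_all(net) = 2231.4 / 2.5 = 892.56 kPa.

q_all(net) ≈ 893 kPa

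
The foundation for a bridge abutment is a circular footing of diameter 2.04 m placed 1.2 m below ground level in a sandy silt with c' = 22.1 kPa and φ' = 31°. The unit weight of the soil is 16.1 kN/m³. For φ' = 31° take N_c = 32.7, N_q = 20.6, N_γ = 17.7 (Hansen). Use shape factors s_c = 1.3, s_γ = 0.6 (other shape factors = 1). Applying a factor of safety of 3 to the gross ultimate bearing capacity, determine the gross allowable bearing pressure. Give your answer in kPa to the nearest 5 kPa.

q_all ≈ 505 kPa

Effective surcharge at the founding depth q = γ·D_f = 16.1 × 1.2 = 19.32 kPa.
q_ult = c·N_c·s_c + q·N_q + 0.5·γ·B·N_γ·s_γ
     = 22.1 × 32.7 × 1.3 + 19.32 × 20.6 + 0.5 × 16.1 × 2.04 × 17.7 × 0.6
     = 939.47 + 397.99 + 174.4 = 1511.9 kPa.
q_all = q_ult / FS = 1511.9 / 3 = 503.95 kPa.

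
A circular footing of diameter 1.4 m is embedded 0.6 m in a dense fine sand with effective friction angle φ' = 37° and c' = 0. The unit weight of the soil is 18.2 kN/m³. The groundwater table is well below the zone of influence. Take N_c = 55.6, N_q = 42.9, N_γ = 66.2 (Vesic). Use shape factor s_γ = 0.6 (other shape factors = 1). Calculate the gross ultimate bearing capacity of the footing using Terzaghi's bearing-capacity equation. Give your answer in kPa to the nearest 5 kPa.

q_ult ≈ 975 kPa

Effective surcharge at the founding depth q = γ·D_f = 18.2 × 0.6 = 10.92 kPa.
q_ult = q·N_q + 0.5·γ·B·N_γ·s_γ
     = 10.92 × 42.9 + 0.5 × 18.2 × 1.4 × 66.2 × 0.6
     = 468.47 + 506.03 = 974.5 kPa.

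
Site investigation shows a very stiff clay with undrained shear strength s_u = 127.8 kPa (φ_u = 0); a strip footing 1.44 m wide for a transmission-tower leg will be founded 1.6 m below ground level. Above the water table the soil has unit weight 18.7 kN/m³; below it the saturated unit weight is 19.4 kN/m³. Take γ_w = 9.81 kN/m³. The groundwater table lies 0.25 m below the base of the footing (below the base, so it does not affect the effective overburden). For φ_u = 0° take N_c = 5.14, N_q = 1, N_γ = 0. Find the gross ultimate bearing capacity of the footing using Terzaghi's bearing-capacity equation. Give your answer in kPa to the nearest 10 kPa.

q_ult ≈ 690 kPa

q = γ·D_f = 18.7 × 1.6 = 29.92 kPa.
c·N_c = 127.8 × 5.14 = 656.89 kPa
q·N_q = 29.92 × 1 = 29.92 kPa
q_ult = 656.89 + 29.92 = 686.81 kPa.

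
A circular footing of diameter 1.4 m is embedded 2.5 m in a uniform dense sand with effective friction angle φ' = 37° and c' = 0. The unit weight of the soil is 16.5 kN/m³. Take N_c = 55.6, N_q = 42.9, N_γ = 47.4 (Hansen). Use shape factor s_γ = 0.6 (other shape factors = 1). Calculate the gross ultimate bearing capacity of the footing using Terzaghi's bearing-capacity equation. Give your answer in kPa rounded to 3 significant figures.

q = γ·D_f = 16.5 × 2.5 = 41.25 kPa.
q·N_q = 41.25 × 42.9 = 1769.6 kPa
0.5·γ·B·N_γ·s_γ = 0.5 × 16.5 × 1.4 × 47.4 × 0.6 = 328.48 kPa
q_ult = 1769.6 + 328.48 = 2098.1 kPa.

q_ult ≈ 2100 kPa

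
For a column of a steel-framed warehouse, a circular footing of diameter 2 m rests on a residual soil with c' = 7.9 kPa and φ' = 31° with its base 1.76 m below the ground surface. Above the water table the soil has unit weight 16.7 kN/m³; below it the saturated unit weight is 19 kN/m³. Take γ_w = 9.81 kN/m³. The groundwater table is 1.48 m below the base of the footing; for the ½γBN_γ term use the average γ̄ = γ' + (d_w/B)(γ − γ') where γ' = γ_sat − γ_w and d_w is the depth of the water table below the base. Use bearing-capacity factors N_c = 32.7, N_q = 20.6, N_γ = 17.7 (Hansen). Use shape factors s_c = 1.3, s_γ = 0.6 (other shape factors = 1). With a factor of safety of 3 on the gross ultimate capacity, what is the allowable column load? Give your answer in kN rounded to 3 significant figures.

P_all ≈ 1150 kN

q = γ·D_f = 16.7 × 1.76 = 29.392 kPa.
γ' = 9.19 kN/m³; averaging over the depth B below the base, γ̄ = γ' + (d_w/B)(γ − γ') = 14.747 kN/m³.
c·N_c·s_c = 7.9 × 32.7 × 1.3 = 335.83 kPa
q·N_q = 29.392 × 20.6 = 605.48 kPa
0.5·γ·B·N_γ·s_γ = 0.5 × 14.747 × 2 × 17.7 × 0.6 = 156.62 kPa
q_ult = 335.83 + 605.48 + 156.62 = 1097.9 kPa.
Gross allowable pressure q_all = 1097.9 / 3 = 365.97 kPa.
Footing area = 3.1416 m², so allowable column load = 365.97 × 3.1416 = 1149.7 kN.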